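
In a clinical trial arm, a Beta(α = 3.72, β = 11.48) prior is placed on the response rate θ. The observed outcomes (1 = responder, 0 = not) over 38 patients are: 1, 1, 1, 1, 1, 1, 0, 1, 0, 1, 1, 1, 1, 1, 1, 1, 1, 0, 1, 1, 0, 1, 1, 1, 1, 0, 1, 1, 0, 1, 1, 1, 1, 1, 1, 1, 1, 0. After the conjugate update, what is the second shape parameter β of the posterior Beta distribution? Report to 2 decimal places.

18.48

The Beta prior is conjugate to a Binomial/Bernoulli likelihood; the update adds successes to α and failures to β.
Posterior: Beta(α+k, β+n−k) = Beta(3.72+31, 11.48+7) = Beta(34.72, 18.48).
Posterior β = 18.48.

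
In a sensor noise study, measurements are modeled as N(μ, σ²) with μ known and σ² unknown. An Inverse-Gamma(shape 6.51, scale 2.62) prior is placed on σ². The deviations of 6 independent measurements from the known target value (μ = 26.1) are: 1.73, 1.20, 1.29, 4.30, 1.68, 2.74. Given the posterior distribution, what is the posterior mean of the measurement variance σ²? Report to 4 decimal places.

With known mean μ and an Inverse-Gamma(α, β) prior on σ², the Normal likelihood is conjugate: posterior is Inv-Gamma(α + n/2, β + Σ(xᵢ−μ)²/2).
Σ(xᵢ−μ)² = (1.73)² + (1.20)² + (1.29)² + (4.30)² + (1.68)² + (2.74)² = 34.9170.
Posterior: Inv-Gamma(6.51 + 6/2, 2.62 + 34.9170/2) = Inv-Gamma(9.51, 20.07850).
E[σ²|data] = β/(α−1) = 20.07850/8.51 = 2.3594.

2.3594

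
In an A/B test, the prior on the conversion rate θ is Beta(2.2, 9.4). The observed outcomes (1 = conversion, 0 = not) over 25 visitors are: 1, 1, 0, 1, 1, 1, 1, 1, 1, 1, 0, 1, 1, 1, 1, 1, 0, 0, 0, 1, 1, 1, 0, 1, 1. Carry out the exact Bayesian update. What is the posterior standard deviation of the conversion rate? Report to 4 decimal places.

0.0805

The Beta prior is conjugate to a Binomial/Bernoulli likelihood; the update adds successes to α and failures to β.
Posterior: Beta(α+k, β+n−k) = Beta(2.2+19, 9.4+6) = Beta(21.2, 15.4).
Var = αβ/((α+β)²(α+β+1)) = 21.2·15.4/(36.6²·37.6) = 0.00648196; SD = √0.00648196 = 0.0805.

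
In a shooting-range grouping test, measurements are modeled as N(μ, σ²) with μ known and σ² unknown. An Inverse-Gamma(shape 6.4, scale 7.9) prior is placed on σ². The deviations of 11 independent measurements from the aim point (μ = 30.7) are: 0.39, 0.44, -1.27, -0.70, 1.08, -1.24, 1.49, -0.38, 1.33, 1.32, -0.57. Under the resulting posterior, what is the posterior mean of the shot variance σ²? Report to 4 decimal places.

With known mean μ and an Inverse-Gamma(α, β) prior on σ², the Normal likelihood is conjugate: posterior is Inv-Gamma(α + n/2, β + Σ(xᵢ−μ)²/2).
Σ(xᵢ−μ)² = (0.39)² + (0.44)² + (-1.27)² + (-0.70)² + (1.08)² + (-1.24)² + (1.49)² + (-0.38)² + (1.33)² + (1.32)² + (-0.57)² = 11.3533.
Posterior: Inv-Gamma(6.4 + 11/2, 7.9 + 11.3533/2) = Inv-Gamma(11.90, 13.57665).
E[σ²|data] = β/(α−1) = 13.57665/10.90 = 1.2456.

1.2456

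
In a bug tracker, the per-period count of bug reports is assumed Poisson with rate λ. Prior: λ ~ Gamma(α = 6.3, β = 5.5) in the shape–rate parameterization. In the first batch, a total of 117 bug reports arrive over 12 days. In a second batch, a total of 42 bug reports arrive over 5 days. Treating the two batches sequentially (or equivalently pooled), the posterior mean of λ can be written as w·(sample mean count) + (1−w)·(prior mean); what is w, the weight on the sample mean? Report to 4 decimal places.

0.7556

With a Gamma(shape α, rate β) prior, the Poisson likelihood is conjugate: the posterior is Gamma(α + ΣXᵢ, β + n).
Total number of days: n = 12 + 5 = 17.
Posterior mean = (α₀+S)/(β₀+n) = [n/(β₀+n)]·(S/n) + [β₀/(β₀+n)]·(α₀/β₀), so only n and β₀ enter the weight.
Weight on data w = n/(β₀+n) = 17/(5.5+17) = 17/22.5 = 0.7556.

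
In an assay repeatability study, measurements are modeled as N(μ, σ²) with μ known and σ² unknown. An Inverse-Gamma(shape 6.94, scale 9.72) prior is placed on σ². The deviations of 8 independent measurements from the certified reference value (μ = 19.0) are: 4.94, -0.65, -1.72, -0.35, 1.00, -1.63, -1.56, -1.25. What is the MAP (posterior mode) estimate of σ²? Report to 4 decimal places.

2.3032

With known mean μ and an Inverse-Gamma(α, β) prior on σ², the Normal likelihood is conjugate: posterior is Inv-Gamma(α + n/2, β + Σ(xᵢ−μ)²/2).
Σ(xᵢ−μ)² = (4.94)² + (-0.65)² + (-1.72)² + (-0.35)² + (1.00)² + (-1.63)² + (-1.56)² + (-1.25)² = 35.5600.
Posterior: Inv-Gamma(6.94 + 8/2, 9.72 + 35.5600/2) = Inv-Gamma(10.94, 27.50000).
Mode = β/(α+1) = 27.50000/11.94 = 2.3032.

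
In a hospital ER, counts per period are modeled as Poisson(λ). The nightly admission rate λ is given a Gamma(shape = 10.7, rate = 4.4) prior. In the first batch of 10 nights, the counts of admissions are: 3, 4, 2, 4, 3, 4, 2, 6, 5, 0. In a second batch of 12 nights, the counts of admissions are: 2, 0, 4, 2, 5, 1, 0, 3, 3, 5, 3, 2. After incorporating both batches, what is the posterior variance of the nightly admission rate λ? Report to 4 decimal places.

With a Gamma(shape α, rate β) prior, the Poisson likelihood is conjugate: the posterior is Gamma(α + ΣXᵢ, β + n).
Batch 1: sum of counts S = 33 over n = 10 nights.
After batch 1: Gamma(α+S, β+n) = Gamma(10.7+33, 4.4+10) = Gamma(43.7, 14.4).
Batch 2: sum of counts S = 30 over n = 12 nights.
After batch 2: Gamma(α+S, β+n) = Gamma(43.7+30, 14.4+12) = Gamma(73.7, 26.4).
Var = α/β² = 73.7/26.4² = 0.1057.

0.1057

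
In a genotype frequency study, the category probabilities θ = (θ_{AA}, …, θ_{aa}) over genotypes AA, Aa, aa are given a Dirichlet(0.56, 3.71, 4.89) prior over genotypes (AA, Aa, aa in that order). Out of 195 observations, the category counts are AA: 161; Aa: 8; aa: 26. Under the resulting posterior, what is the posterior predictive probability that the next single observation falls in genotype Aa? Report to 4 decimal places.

0.0574

The Dirichlet prior is conjugate to the Multinomial likelihood: each posterior αⱼ = prior αⱼ + observed count nⱼ.
Posterior concentration: (161.56, 11.71, 30.89), total = 204.16.
P(next = Aa | data) = α_{Aa}/Σα = 0.0574.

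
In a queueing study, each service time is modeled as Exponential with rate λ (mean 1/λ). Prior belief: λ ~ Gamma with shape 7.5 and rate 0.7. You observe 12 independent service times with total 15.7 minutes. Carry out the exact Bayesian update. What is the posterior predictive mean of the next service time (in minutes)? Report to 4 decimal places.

0.8865

With a Gamma(shape α, rate β) prior on the exponential rate λ, the posterior after n observations with total T = Σxᵢ is Gamma(α+n, β+T).
Posterior: Gamma(7.5+12, 0.7+15.7) = Gamma(19.5, 16.4).
The predictive distribution for the next observation is Lomax; its mean is β/(α−1) = 16.4/18.5 = 0.8865.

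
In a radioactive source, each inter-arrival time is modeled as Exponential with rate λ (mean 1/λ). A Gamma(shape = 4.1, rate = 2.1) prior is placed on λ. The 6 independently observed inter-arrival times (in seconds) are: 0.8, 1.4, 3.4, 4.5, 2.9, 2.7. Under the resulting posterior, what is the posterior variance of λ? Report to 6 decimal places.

With a Gamma(shape α, rate β) prior on the exponential rate λ, the posterior after n observations with total T = Σxᵢ is Gamma(α+n, β+T).
Sum of observations T = 15.7 seconds; n = 6.
Posterior: Gamma(4.1+6, 2.1+15.7) = Gamma(10.1, 17.8).
Var = α/β² = 0.031877.

0.031877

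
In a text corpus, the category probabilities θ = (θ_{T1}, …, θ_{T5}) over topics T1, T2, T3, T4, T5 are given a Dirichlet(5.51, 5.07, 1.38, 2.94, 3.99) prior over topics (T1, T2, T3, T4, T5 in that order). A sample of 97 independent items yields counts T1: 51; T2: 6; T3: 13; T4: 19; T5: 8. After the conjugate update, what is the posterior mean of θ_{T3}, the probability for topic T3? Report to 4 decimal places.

0.1241

The Dirichlet prior is conjugate to the Multinomial likelihood: each posterior αⱼ = prior αⱼ + observed count nⱼ.
Posterior concentration: (56.51, 11.07, 14.38, 21.94, 11.99), total = 115.89.
E[θ_{T3}|data] = α_{T3}/Σα = 14.38/115.89 = 0.1241.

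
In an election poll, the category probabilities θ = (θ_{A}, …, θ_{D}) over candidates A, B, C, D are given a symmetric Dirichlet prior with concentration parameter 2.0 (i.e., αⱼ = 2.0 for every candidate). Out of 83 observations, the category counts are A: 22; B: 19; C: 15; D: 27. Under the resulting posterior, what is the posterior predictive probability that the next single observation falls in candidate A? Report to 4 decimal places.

0.2637

The Dirichlet prior is conjugate to the Multinomial likelihood: each posterior αⱼ = prior αⱼ + observed count nⱼ.
Posterior concentration: (24.0, 21.0, 17.0, 29.0), total = 91.0.
P(next = A | data) = α_{A}/Σα = 0.2637.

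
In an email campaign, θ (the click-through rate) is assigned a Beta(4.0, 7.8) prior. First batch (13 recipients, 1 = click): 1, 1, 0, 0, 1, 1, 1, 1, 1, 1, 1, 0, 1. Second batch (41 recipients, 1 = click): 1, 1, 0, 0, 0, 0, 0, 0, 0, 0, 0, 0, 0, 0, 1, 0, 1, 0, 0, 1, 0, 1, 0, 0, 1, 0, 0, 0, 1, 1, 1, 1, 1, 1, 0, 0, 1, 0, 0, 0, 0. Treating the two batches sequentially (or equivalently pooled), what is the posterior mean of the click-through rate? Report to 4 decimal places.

The Beta prior is conjugate to a Binomial/Bernoulli likelihood; the update adds successes to α and failures to β.
After batch 1: Beta(4.0+10, 7.8+3) = Beta(14.0, 10.8).
After batch 2: Beta(14.0+14, 10.8+27) = Beta(28.0, 37.8).
Posterior mean = α/(α+β) = 28.0/65.8 = 0.4255.

0.4255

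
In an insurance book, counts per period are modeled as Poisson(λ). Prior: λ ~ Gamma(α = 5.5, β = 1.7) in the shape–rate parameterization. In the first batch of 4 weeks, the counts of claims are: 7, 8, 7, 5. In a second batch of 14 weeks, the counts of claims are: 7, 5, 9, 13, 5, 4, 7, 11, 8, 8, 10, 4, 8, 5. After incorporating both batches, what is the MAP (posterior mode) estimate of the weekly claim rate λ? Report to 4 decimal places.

6.8782

With a Gamma(shape α, rate β) prior, the Poisson likelihood is conjugate: the posterior is Gamma(α + ΣXᵢ, β + n).
Batch 1: sum of counts S = 27 over n = 4 weeks.
After batch 1: Gamma(α+S, β+n) = Gamma(5.5+27, 1.7+4) = Gamma(32.5, 5.7).
Batch 2: sum of counts S = 104 over n = 14 weeks.
After batch 2: Gamma(α+S, β+n) = Gamma(32.5+104, 5.7+14) = Gamma(136.5, 19.7).
Mode of Gamma(α,β) for α≥1 is (α−1)/β = 135.5/19.7 = 6.8782.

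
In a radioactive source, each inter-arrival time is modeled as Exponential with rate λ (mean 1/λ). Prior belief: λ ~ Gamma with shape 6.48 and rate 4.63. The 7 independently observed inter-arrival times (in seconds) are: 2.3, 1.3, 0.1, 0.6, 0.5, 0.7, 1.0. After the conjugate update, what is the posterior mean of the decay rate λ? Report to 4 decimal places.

With a Gamma(shape α, rate β) prior on the exponential rate λ, the posterior after n observations with total T = Σxᵢ is Gamma(α+n, β+T).
Sum of observations T = 6.5 seconds; n = 7.
Posterior: Gamma(6.48+7, 4.63+6.5) = Gamma(13.48, 11.13).
Posterior mean of λ = α/β = 13.48/11.13 = 1.2111.

1.2111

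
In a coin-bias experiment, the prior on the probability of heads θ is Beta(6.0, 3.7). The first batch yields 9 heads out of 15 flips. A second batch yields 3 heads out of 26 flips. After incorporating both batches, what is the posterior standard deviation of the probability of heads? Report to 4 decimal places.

0.0666

The Beta prior is conjugate to a Binomial/Bernoulli likelihood; the update adds successes to α and failures to β.
After batch 1: Beta(6.0+9, 3.7+6) = Beta(15.0, 9.7).
After batch 2: Beta(15.0+3, 9.7+23) = Beta(18.0, 32.7).
Var = αβ/((α+β)²(α+β+1)) = 18.0·32.7/(50.7²·51.7) = 0.00442908; SD = √0.00442908 = 0.0666.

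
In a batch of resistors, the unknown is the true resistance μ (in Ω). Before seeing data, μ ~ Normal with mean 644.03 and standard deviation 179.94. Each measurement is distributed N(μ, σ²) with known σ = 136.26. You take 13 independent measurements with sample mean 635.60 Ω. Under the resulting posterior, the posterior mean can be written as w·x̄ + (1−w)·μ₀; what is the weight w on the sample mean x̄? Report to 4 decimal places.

0.9578

For Normal data with known variance σ², a Normal(μ₀, σ₀²) prior on μ is conjugate. Posterior precision = 1/σ₀² + n/σ²; posterior mean is the precision-weighted average of μ₀ and x̄.
σ₀² = 179.94² = 32378.4036, σ² = 136.26² = 18566.7876. Prior precision 1/σ₀² = 1/32378.4036; data precision n/σ² = 13/18566.7876.
w = (n/σ²)/(1/σ₀² + n/σ²) = n·σ₀²/(σ² + n·σ₀²) = 13·32378.4036/(18566.7876 + 13·32378.4036) = 420919.2468/439486.0344 = 0.9578.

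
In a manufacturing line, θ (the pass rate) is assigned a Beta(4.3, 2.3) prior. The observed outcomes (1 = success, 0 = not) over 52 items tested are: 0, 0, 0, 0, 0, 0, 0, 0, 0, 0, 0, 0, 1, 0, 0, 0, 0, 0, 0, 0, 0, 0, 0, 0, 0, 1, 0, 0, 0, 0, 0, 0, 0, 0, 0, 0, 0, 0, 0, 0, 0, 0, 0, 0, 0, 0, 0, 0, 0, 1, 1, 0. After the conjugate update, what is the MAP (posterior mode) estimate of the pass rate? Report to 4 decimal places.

The Beta prior is conjugate to a Binomial/Bernoulli likelihood; the update adds successes to α and failures to β.
Posterior: Beta(α+k, β+n−k) = Beta(4.3+4, 2.3+48) = Beta(8.3, 50.3).
Mode of Beta(a,b) for a,b>1 is (a−1)/(a+b−2) = 7.3/56.6 = 0.1290.

0.1290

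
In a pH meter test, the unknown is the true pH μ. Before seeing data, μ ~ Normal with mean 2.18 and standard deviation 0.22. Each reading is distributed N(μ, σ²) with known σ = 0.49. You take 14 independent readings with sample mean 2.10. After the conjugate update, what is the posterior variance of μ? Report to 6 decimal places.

For Normal data with known variance σ², a Normal(μ₀, σ₀²) prior on μ is conjugate. Posterior precision = 1/σ₀² + n/σ²; posterior mean is the precision-weighted average of μ₀ and x̄.
σ₀² = 0.22² = 0.0484, σ² = 0.49² = 0.2401; σ² + n·σ₀² = 0.2401 + 14·0.0484 = 0.9177.
Posterior precision = 1/σ₀² + n/σ² = 1/0.0484 + 14/0.2401 = (σ² + n·σ₀²)/(σ₀²σ²) = 0.9177/(0.0484·0.2401); posterior variance σₙ² = σ₀²σ²/(σ² + n·σ₀²) = 0.0484·0.2401/0.9177 = 0.012663.

0.012663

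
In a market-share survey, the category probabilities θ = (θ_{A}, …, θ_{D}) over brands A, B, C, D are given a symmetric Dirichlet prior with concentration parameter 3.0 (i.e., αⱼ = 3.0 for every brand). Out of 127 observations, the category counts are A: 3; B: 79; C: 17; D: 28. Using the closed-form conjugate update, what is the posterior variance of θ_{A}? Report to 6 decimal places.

The Dirichlet prior is conjugate to the Multinomial likelihood: each posterior αⱼ = prior αⱼ + observed count nⱼ.
Posterior concentration: (6.0, 82.0, 20.0, 31.0), total = 139.0.
Var[θ_j] = α_j(Σα−α_j)/((Σα)²(Σα+1)) = 6.0·133.0/(139.0²·140.0) = 0.000295.

0.000295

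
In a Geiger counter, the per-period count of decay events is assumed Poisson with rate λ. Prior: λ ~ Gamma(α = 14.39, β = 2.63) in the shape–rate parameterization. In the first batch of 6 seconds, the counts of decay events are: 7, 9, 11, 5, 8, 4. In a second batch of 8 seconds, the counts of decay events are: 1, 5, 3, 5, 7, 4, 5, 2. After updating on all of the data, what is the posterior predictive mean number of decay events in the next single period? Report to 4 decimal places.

5.4354

With a Gamma(shape α, rate β) prior, the Poisson likelihood is conjugate: the posterior is Gamma(α + ΣXᵢ, β + n).
Batch 1: sum of counts S = 44 over n = 6 seconds.
After batch 1: Gamma(α+S, β+n) = Gamma(14.39+44, 2.63+6) = Gamma(58.39, 8.63).
Batch 2: sum of counts S = 32 over n = 8 seconds.
After batch 2: Gamma(α+S, β+n) = Gamma(58.39+32, 8.63+8) = Gamma(90.39, 16.63).
The predictive distribution for one future period is NegBinom with mean α/β = 5.4354.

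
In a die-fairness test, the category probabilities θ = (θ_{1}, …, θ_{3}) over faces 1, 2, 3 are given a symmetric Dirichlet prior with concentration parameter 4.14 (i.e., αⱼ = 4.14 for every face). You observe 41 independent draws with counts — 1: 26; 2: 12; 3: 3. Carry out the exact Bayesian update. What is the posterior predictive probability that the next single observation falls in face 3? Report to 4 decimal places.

0.1337

The Dirichlet prior is conjugate to the Multinomial likelihood: each posterior αⱼ = prior αⱼ + observed count nⱼ.
Posterior concentration: (30.14, 16.14, 7.14), total = 53.42.
P(next = 3 | data) = α_{3}/Σα = 0.1337.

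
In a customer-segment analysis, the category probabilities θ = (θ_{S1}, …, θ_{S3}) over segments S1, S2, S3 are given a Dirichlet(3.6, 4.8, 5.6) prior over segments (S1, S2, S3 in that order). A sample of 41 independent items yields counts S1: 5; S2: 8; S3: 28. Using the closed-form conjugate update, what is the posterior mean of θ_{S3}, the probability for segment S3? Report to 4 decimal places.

0.6109

The Dirichlet prior is conjugate to the Multinomial likelihood: each posterior αⱼ = prior αⱼ + observed count nⱼ.
Posterior concentration: (8.6, 12.8, 33.6), total = 55.0.
E[θ_{S3}|data] = α_{S3}/Σα = 33.6/55.0 = 0.6109.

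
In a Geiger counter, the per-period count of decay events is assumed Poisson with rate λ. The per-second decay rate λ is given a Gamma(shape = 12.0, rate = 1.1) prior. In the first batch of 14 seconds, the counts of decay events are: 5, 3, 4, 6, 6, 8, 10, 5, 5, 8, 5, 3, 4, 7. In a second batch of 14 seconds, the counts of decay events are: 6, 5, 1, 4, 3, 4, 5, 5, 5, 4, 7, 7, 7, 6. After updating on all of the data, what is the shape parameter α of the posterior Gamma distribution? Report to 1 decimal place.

160.0

With a Gamma(shape α, rate β) prior, the Poisson likelihood is conjugate: the posterior is Gamma(α + ΣXᵢ, β + n).
Batch 1: sum of counts S = 79 over n = 14 seconds.
After batch 1: Gamma(α+S, β+n) = Gamma(12.0+79, 1.1+14) = Gamma(91.0, 15.1).
Batch 2: sum of counts S = 69 over n = 14 seconds.
After batch 2: Gamma(α+S, β+n) = Gamma(91.0+69, 15.1+14) = Gamma(160.0, 29.1).
Posterior α = 160.0.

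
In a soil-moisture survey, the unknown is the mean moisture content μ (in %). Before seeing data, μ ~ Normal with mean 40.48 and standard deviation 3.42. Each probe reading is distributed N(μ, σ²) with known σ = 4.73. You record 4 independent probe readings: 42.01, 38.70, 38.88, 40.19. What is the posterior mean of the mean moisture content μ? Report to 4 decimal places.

40.1181

For Normal data with known variance σ², a Normal(μ₀, σ₀²) prior on μ is conjugate. Posterior precision = 1/σ₀² + n/σ²; posterior mean is the precision-weighted average of μ₀ and x̄.
Σxᵢ = 42.01 + 38.70 + 38.88 + 40.19 = 159.78, so n·x̄ = 159.78.
σ₀² = 3.42² = 11.6964, σ² = 4.73² = 22.3729; σ² + n·σ₀² = 22.3729 + 4·11.6964 = 69.1585.
Posterior mean = (μ₀/σ₀² + n·x̄/σ²)/(1/σ₀² + n/σ²) = (σ²·μ₀ + σ₀²·n·x̄)/(σ² + n·σ₀²) = (22.3729·40.48 + 11.6964·159.78)/69.1585 = 2774.505784/69.1585 = 40.1181.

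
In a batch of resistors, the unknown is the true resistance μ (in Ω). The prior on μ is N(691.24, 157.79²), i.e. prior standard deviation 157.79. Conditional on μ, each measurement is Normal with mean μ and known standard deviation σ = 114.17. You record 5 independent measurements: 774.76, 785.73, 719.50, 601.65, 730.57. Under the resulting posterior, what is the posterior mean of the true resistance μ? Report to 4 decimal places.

719.4846

For Normal data with known variance σ², a Normal(μ₀, σ₀²) prior on μ is conjugate. Posterior precision = 1/σ₀² + n/σ²; posterior mean is the precision-weighted average of μ₀ and x̄.
Σxᵢ = 774.76 + 785.73 + 719.50 + 601.65 + 730.57 = 3612.21, so n·x̄ = 3612.21.
σ₀² = 157.79² = 24897.6841, σ² = 114.17² = 13034.7889; σ² + n·σ₀² = 13034.7889 + 5·24897.6841 = 137523.2094.
Posterior mean = (μ₀/σ₀² + n·x̄/σ²)/(1/σ₀² + n/σ²) = (σ²·μ₀ + σ₀²·n·x̄)/(σ² + n·σ₀²) = (13034.7889·691.24 + 24897.6841·3612.21)/137523.2094 = 98945830.962097/137523.2094 = 719.4846.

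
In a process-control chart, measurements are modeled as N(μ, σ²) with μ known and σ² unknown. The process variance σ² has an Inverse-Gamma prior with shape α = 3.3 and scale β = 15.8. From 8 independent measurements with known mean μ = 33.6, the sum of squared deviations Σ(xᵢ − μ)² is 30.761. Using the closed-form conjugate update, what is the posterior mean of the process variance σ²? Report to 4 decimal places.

4.9493

With known mean μ and an Inverse-Gamma(α, β) prior on σ², the Normal likelihood is conjugate: posterior is Inv-Gamma(α + n/2, β + Σ(xᵢ−μ)²/2).
Posterior: Inv-Gamma(3.3 + 8/2, 15.8 + 30.761/2) = Inv-Gamma(7.30, 31.1805).
E[σ²|data] = β/(α−1) = 31.1805/6.30 = 4.9493.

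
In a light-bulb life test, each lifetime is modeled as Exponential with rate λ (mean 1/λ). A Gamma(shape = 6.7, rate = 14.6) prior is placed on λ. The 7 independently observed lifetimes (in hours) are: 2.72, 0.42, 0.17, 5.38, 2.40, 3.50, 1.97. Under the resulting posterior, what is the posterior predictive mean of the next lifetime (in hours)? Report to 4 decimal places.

2.4535

With a Gamma(shape α, rate β) prior on the exponential rate λ, the posterior after n observations with total T = Σxᵢ is Gamma(α+n, β+T).
Sum of observations T = 16.56 hours; n = 7.
Posterior: Gamma(6.7+7, 14.6+16.56) = Gamma(13.7, 31.16).
The predictive distribution for the next observation is Lomax; its mean is β/(α−1) = 31.16/12.7 = 2.4535.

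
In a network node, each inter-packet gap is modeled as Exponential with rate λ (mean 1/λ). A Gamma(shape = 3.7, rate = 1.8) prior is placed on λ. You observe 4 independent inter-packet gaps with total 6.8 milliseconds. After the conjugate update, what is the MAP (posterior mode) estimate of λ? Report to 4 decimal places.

With a Gamma(shape α, rate β) prior on the exponential rate λ, the posterior after n observations with total T = Σxᵢ is Gamma(α+n, β+T).
Posterior: Gamma(3.7+4, 1.8+6.8) = Gamma(7.7, 8.6).
Mode = (α−1)/β = 0.7791.

0.7791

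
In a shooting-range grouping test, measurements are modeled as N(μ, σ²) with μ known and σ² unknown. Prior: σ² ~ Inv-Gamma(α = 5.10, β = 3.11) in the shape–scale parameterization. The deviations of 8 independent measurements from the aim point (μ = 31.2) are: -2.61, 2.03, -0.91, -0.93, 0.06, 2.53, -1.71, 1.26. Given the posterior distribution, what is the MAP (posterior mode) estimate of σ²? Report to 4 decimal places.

With known mean μ and an Inverse-Gamma(α, β) prior on σ², the Normal likelihood is conjugate: posterior is Inv-Gamma(α + n/2, β + Σ(xᵢ−μ)²/2).
Σ(xᵢ−μ)² = (-2.61)² + (2.03)² + (-0.91)² + (-0.93)² + (0.06)² + (2.53)² + (-1.71)² + (1.26)² = 23.5422.
Posterior: Inv-Gamma(5.10 + 8/2, 3.11 + 23.5422/2) = Inv-Gamma(9.10, 14.88110).
Mode = β/(α+1) = 14.88110/10.10 = 1.4734.

1.4734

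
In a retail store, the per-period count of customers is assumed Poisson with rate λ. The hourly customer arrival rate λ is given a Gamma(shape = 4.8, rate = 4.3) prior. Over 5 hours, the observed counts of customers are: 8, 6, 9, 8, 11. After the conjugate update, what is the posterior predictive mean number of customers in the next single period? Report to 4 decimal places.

5.0323

With a Gamma(shape α, rate β) prior, the Poisson likelihood is conjugate: the posterior is Gamma(α + ΣXᵢ, β + n).
Sum of counts S = 42 over n = 5 hours.
Posterior: Gamma(α+S, β+n) = Gamma(4.8+42, 4.3+5) = Gamma(46.8, 9.3).
The predictive distribution for one future period is NegBinom with mean α/β = 5.0323.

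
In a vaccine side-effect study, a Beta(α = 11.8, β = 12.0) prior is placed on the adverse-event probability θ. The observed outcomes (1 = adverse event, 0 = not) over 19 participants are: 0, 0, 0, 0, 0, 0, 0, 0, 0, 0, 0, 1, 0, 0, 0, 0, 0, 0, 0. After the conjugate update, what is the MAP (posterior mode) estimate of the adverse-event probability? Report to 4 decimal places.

The Beta prior is conjugate to a Binomial/Bernoulli likelihood; the update adds successes to α and failures to β.
Posterior: Beta(α+k, β+n−k) = Beta(11.8+1, 12.0+18) = Beta(12.8, 30.0).
Mode of Beta(a,b) for a,b>1 is (a−1)/(a+b−2) = 11.8/40.8 = 0.2892.

0.2892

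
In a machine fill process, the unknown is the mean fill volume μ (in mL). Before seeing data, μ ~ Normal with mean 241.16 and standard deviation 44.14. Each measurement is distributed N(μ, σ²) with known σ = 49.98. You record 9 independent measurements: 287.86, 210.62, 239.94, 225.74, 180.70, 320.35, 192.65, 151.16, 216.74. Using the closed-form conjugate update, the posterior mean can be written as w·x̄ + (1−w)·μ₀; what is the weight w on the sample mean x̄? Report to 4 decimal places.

For Normal data with known variance σ², a Normal(μ₀, σ₀²) prior on μ is conjugate. Posterior precision = 1/σ₀² + n/σ²; posterior mean is the precision-weighted average of μ₀ and x̄.
σ₀² = 44.14² = 1948.3396, σ² = 49.98² = 2498.0004. Prior precision 1/σ₀² = 1/1948.3396; data precision n/σ² = 9/2498.0004.
w = (n/σ²)/(1/σ₀² + n/σ²) = n·σ₀²/(σ² + n·σ₀²) = 9·1948.3396/(2498.0004 + 9·1948.3396) = 17535.0564/20033.0568 = 0.8753.

0.8753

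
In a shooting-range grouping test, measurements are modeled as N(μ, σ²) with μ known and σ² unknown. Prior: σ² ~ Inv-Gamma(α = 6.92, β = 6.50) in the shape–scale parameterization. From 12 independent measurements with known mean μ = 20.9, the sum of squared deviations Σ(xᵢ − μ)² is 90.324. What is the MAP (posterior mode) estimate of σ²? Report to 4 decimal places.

3.7114

With known mean μ and an Inverse-Gamma(α, β) prior on σ², the Normal likelihood is conjugate: posterior is Inv-Gamma(α + n/2, β + Σ(xᵢ−μ)²/2).
Posterior: Inv-Gamma(6.92 + 12/2, 6.50 + 90.324/2) = Inv-Gamma(12.92, 51.6620).
Mode = β/(α+1) = 51.6620/13.92 = 3.7114.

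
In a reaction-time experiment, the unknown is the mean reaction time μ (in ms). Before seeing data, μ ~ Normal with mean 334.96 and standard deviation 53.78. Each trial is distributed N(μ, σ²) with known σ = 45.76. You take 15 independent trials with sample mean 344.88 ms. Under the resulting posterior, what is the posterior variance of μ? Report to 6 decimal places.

133.170911

For Normal data with known variance σ², a Normal(μ₀, σ₀²) prior on μ is conjugate. Posterior precision = 1/σ₀² + n/σ²; posterior mean is the precision-weighted average of μ₀ and x̄.
σ₀² = 53.78² = 2892.2884, σ² = 45.76² = 2093.9776; σ² + n·σ₀² = 2093.9776 + 15·2892.2884 = 45478.3036.
Posterior precision = 1/σ₀² + n/σ² = 1/2892.2884 + 15/2093.9776 = (σ² + n·σ₀²)/(σ₀²σ²) = 45478.3036/(2892.2884·2093.9776); posterior variance σₙ² = σ₀²σ²/(σ² + n·σ₀²) = 2892.2884·2093.9776/45478.3036 = 133.170911.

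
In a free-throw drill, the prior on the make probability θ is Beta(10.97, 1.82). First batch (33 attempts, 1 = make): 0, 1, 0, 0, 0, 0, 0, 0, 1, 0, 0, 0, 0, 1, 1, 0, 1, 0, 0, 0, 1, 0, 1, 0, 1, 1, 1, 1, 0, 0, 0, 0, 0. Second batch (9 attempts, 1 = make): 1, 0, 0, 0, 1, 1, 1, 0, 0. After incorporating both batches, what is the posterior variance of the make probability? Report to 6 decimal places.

The Beta prior is conjugate to a Binomial/Bernoulli likelihood; the update adds successes to α and failures to β.
After batch 1: Beta(10.97+11, 1.82+22) = Beta(21.97, 23.82).
After batch 2: Beta(21.97+4, 23.82+5) = Beta(25.97, 28.82).
Var = αβ/((α+β)²(α+β+1)) = 25.97·28.82/(54.79²·55.79) = 0.004469.

0.004469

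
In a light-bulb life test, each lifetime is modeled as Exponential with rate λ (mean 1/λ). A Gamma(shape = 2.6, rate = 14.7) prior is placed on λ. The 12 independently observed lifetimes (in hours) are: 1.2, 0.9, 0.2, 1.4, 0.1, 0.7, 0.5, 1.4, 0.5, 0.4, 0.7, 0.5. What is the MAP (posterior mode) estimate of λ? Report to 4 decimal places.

0.5862

With a Gamma(shape α, rate β) prior on the exponential rate λ, the posterior after n observations with total T = Σxᵢ is Gamma(α+n, β+T).
Sum of observations T = 8.5 hours; n = 12.
Posterior: Gamma(2.6+12, 14.7+8.5) = Gamma(14.6, 23.2).
Mode = (α−1)/β = 0.5862.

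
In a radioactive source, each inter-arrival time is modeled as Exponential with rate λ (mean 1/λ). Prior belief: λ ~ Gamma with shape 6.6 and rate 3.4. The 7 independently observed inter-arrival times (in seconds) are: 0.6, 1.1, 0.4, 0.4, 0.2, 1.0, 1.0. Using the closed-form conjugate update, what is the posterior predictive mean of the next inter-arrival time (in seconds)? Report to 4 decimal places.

With a Gamma(shape α, rate β) prior on the exponential rate λ, the posterior after n observations with total T = Σxᵢ is Gamma(α+n, β+T).
Sum of observations T = 4.7 seconds; n = 7.
Posterior: Gamma(6.6+7, 3.4+4.7) = Gamma(13.6, 8.1).
The predictive distribution for the next observation is Lomax; its mean is β/(α−1) = 8.1/12.6 = 0.6429.

0.6429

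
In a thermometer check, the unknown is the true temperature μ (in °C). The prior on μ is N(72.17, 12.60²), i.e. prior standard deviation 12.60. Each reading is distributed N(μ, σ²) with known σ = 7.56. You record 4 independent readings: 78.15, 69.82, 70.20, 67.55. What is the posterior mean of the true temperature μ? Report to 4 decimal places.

71.4911

For Normal data with known variance σ², a Normal(μ₀, σ₀²) prior on μ is conjugate. Posterior precision = 1/σ₀² + n/σ²; posterior mean is the precision-weighted average of μ₀ and x̄.
Σxᵢ = 78.15 + 69.82 + 70.20 + 67.55 = 285.72, so n·x̄ = 285.72.
σ₀² = 12.60² = 158.76, σ² = 7.56² = 57.1536; σ² + n·σ₀² = 57.1536 + 4·158.76 = 692.1936.
Posterior mean = (μ₀/σ₀² + n·x̄/σ²)/(1/σ₀² + n/σ²) = (σ²·μ₀ + σ₀²·n·x̄)/(σ² + n·σ₀²) = (57.1536·72.17 + 158.76·285.72)/692.1936 = 49485.682512/692.1936 = 71.4911.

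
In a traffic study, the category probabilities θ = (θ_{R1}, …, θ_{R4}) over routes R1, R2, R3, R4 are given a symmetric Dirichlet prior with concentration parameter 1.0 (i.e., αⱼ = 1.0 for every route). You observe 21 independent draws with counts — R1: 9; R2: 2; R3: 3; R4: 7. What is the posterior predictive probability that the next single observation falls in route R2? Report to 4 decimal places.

The Dirichlet prior is conjugate to the Multinomial likelihood: each posterior αⱼ = prior αⱼ + observed count nⱼ.
Posterior concentration: (10.0, 3.0, 4.0, 8.0), total = 25.0.
P(next = R2 | data) = α_{R2}/Σα = 0.1200.

0.1200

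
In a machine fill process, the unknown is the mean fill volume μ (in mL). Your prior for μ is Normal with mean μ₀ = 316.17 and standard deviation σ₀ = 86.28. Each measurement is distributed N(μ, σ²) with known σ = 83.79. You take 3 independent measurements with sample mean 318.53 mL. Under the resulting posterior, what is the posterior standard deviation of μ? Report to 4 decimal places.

42.1961

For Normal data with known variance σ², a Normal(μ₀, σ₀²) prior on μ is conjugate. Posterior precision = 1/σ₀² + n/σ²; posterior mean is the precision-weighted average of μ₀ and x̄.
σ₀² = 86.28² = 7444.2384, σ² = 83.79² = 7020.7641; σ² + n·σ₀² = 7020.7641 + 3·7444.2384 = 29353.4793.
Posterior precision = 1/σ₀² + n/σ² = 1/7444.2384 + 3/7020.7641 = (σ² + n·σ₀²)/(σ₀²σ²) = 29353.4793/(7444.2384·7020.7641); posterior variance σₙ² = σ₀²σ²/(σ² + n·σ₀²) = 7444.2384·7020.7641/29353.4793 = 1780.512667.
Posterior SD = √σₙ² = √(7444.2384·7020.7641/29353.4793) = 42.1961.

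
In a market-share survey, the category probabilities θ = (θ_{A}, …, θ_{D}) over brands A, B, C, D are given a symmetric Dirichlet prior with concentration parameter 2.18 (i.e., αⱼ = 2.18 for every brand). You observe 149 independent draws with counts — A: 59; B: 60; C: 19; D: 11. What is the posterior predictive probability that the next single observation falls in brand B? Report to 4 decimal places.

0.3942

The Dirichlet prior is conjugate to the Multinomial likelihood: each posterior αⱼ = prior αⱼ + observed count nⱼ.
Posterior concentration: (61.18, 62.18, 21.18, 13.18), total = 157.72.
P(next = B | data) = α_{B}/Σα = 0.3942.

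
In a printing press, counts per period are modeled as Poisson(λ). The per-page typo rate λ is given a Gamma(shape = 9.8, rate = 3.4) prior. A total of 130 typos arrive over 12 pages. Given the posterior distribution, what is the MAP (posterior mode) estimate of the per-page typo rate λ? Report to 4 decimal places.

9.0130

With a Gamma(shape α, rate β) prior, the Poisson likelihood is conjugate: the posterior is Gamma(α + ΣXᵢ, β + n).
Posterior: Gamma(α+S, β+n) = Gamma(9.8+130, 3.4+12) = Gamma(139.8, 15.4).
Mode of Gamma(α,β) for α≥1 is (α−1)/β = 138.8/15.4 = 9.0130.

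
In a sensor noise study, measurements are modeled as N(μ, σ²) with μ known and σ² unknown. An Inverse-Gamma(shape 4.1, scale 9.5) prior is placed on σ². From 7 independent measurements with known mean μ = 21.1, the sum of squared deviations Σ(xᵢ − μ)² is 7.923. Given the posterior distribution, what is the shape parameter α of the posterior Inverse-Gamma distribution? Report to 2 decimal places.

7.60

With known mean μ and an Inverse-Gamma(α, β) prior on σ², the Normal likelihood is conjugate: posterior is Inv-Gamma(α + n/2, β + Σ(xᵢ−μ)²/2).
Posterior: Inv-Gamma(4.1 + 7/2, 9.5 + 7.923/2) = Inv-Gamma(7.60, 13.4615).
Posterior α = 7.60.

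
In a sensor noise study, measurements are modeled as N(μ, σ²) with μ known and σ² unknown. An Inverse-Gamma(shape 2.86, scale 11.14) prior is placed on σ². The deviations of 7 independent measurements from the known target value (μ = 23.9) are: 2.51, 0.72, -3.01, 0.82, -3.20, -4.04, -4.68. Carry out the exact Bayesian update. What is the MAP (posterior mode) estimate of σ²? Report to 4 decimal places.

With known mean μ and an Inverse-Gamma(α, β) prior on σ², the Normal likelihood is conjugate: posterior is Inv-Gamma(α + n/2, β + Σ(xᵢ−μ)²/2).
Σ(xᵢ−μ)² = (2.51)² + (0.72)² + (-3.01)² + (0.82)² + (-3.20)² + (-4.04)² + (-4.68)² = 65.0150.
Posterior: Inv-Gamma(2.86 + 7/2, 11.14 + 65.0150/2) = Inv-Gamma(6.36, 43.64750).
Mode = β/(α+1) = 43.64750/7.36 = 5.9304.

5.9304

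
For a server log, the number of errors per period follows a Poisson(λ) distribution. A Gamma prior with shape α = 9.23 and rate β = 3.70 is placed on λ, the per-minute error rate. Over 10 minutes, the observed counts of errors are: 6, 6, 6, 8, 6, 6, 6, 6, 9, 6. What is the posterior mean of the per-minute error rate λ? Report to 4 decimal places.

With a Gamma(shape α, rate β) prior, the Poisson likelihood is conjugate: the posterior is Gamma(α + ΣXᵢ, β + n).
Sum of counts S = 65 over n = 10 minutes.
Posterior: Gamma(α+S, β+n) = Gamma(9.23+65, 3.70+10) = Gamma(74.23, 13.70).
Posterior mean = α/β = 74.23/13.70 = 5.4182.

5.4182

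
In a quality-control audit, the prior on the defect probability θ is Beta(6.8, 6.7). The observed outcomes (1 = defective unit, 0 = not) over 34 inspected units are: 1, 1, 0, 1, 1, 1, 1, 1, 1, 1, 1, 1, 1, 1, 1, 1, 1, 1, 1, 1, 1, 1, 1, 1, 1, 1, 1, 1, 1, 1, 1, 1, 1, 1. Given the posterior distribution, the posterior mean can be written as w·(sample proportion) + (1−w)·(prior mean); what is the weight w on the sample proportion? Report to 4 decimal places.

The Beta prior is conjugate to a Binomial/Bernoulli likelihood; the update adds successes to α and failures to β.
Posterior mean = (α₀+k)/(α₀+β₀+n) = [n/(α₀+β₀+n)]·(k/n) + [(α₀+β₀)/(α₀+β₀+n)]·α₀/(α₀+β₀), so only n and the prior enter the weight.
The weight on the data is w = n/(α₀+β₀+n) = 34/(6.8+6.7+34) = 34/47.5 = 0.7158.

0.7158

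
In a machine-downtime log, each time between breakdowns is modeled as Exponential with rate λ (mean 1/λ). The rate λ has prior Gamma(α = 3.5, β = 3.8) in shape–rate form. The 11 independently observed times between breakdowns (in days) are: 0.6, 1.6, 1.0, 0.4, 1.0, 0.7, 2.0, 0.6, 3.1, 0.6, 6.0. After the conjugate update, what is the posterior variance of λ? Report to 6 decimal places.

0.031662

With a Gamma(shape α, rate β) prior on the exponential rate λ, the posterior after n observations with total T = Σxᵢ is Gamma(α+n, β+T).
Sum of observations T = 17.6 days; n = 11.
Posterior: Gamma(3.5+11, 3.8+17.6) = Gamma(14.5, 21.4).
Var = α/β² = 0.031662.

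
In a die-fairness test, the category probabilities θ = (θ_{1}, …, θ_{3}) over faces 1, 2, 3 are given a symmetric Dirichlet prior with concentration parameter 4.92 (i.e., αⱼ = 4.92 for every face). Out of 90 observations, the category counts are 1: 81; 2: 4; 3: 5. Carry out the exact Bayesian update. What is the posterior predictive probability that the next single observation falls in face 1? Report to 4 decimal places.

The Dirichlet prior is conjugate to the Multinomial likelihood: each posterior αⱼ = prior αⱼ + observed count nⱼ.
Posterior concentration: (85.92, 8.92, 9.92), total = 104.76.
P(next = 1 | data) = α_{1}/Σα = 0.8202.

0.8202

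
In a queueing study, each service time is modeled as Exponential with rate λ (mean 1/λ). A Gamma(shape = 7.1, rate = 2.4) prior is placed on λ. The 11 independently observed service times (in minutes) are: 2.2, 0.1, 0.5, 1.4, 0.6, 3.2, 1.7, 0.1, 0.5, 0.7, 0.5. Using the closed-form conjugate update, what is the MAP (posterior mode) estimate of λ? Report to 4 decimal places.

1.2302

With a Gamma(shape α, rate β) prior on the exponential rate λ, the posterior after n observations with total T = Σxᵢ is Gamma(α+n, β+T).
Sum of observations T = 11.5 minutes; n = 11.
Posterior: Gamma(7.1+11, 2.4+11.5) = Gamma(18.1, 13.9).
Mode = (α−1)/β = 1.2302.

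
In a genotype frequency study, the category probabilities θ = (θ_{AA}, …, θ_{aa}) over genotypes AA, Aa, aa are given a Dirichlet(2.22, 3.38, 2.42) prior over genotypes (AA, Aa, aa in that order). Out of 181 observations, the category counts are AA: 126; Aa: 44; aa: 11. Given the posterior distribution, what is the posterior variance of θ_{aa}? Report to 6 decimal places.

The Dirichlet prior is conjugate to the Multinomial likelihood: each posterior αⱼ = prior αⱼ + observed count nⱼ.
Posterior concentration: (128.22, 47.38, 13.42), total = 189.02.
Var[θ_j] = α_j(Σα−α_j)/((Σα)²(Σα+1)) = 13.42·175.60/(189.02²·190.02) = 0.000347.

0.000347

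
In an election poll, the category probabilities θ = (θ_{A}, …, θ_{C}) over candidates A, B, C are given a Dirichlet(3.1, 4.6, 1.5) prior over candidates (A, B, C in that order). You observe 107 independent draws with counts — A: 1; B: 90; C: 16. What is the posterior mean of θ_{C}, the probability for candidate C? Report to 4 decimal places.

The Dirichlet prior is conjugate to the Multinomial likelihood: each posterior αⱼ = prior αⱼ + observed count nⱼ.
Posterior concentration: (4.1, 94.6, 17.5), total = 116.2.
E[θ_{C}|data] = α_{C}/Σα = 17.5/116.2 = 0.1506.

0.1506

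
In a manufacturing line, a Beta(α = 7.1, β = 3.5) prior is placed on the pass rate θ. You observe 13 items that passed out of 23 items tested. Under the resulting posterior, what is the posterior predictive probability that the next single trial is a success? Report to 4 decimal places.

0.5982

The Beta prior is conjugate to a Binomial/Bernoulli likelihood; the update adds successes to α and failures to β.
Posterior: Beta(α+k, β+n−k) = Beta(7.1+13, 3.5+10) = Beta(20.1, 13.5).
For a single future Bernoulli trial, P(success | data) = α/(α+β) = 0.5982.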